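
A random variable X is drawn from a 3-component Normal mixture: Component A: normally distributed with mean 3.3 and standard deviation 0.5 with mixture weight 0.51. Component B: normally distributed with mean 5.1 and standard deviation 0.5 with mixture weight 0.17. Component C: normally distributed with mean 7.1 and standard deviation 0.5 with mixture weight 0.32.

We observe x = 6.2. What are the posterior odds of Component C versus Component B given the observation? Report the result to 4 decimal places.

4.1893

Only the two components matter; the odds are (w_i f_i(x)) / (w_j f_j(x)).
Evaluate each component's likelihood at the observed value:
  p_A = 3.95464e-08
  p_B = 0.0709492
  p_C = 0.1579
Odds = (0.32/0.17) × (0.1579/0.0709492) = 1.88235 × 2.22554 ≈ 4.1893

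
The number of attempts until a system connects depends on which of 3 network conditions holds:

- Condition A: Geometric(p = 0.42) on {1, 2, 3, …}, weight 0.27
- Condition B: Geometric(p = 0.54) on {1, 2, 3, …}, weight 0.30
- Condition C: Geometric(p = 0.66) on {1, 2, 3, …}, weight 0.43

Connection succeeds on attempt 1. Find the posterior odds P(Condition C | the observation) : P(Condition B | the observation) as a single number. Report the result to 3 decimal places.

Since P(k|x) ∝ π_k f_k(x), the posterior odds are π_i f_i(x) / (π_j f_j(x)).
Component likelihoods at x = 1:
  f_A = 0.42
  f_B = 0.54
  f_C = 0.66
Posterior odds = (π_C·f_C) / (π_B·f_B) = (0.43·0.66) / (0.30·0.54) = 0.2838 / 0.162 ≈ 1.752

1.752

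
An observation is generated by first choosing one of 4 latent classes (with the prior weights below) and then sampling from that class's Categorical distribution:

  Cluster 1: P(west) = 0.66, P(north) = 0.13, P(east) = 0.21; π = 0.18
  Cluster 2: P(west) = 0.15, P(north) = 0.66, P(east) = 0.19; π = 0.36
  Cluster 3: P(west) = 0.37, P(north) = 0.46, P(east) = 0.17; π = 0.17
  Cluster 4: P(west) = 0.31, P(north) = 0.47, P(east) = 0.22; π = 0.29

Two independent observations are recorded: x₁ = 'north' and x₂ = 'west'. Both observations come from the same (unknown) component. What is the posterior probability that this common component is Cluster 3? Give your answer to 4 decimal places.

0.2366

P(component k | x) = w_k·f_k(x) / marginal(x), where marginal(x) = Σ_j w_j·f_j(x).
Since both observations come from the same component, the likelihood for component k is f_k(x₁)·f_k(x₂).
  f_1 = [P(north | comp) = 0.13] × [0.66] = 0.0858
  f_2 = [P(north | comp) = 0.66] × [0.15] = 0.099
  f_3 = [P(north | comp) = 0.46] × [0.37] = 0.1702
  f_4 = [P(north | comp) = 0.47] × [0.31] = 0.1457
Weight by the priors:
  w_1·f_1 = 0.18 × 0.0858 = 0.015444
  w_2·f_2 = 0.36 × 0.099 = 0.03564
  w_3·f_3 = 0.17 × 0.1702 = 0.028934
  w_4·f_4 = 0.29 × 0.1457 = 0.042253
Marginal: 0.015444 + 0.03564 + 0.028934 + 0.042253 = 0.122271
So the posterior for Cluster 3 is 0.028934 / 0.122271 ≈ 0.2366.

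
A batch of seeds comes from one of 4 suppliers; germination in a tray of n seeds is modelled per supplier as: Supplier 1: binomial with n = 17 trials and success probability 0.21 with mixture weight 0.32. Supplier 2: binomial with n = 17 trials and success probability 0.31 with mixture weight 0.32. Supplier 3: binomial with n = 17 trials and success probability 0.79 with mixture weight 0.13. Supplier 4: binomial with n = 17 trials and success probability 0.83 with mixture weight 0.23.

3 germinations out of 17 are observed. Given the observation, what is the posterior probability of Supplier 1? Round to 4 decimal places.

By Bayes' theorem, P(k | x) = π_k f_k(x) / Σ_j π_j f_j(x).
Evaluate each component's likelihood at the observed value:
  p_1 = C(17,3)·0.21^3·0.79^14 = 680·0.009261·0.036879 = 0.232245
  p_2 = C(17,3)·0.31^3·0.69^14 = 680·0.029791·0.00554482 = 0.112326
  p_3 = C(17,3)·0.79^3·0.21^14 = 680·0.493039·3.24392e-10 = 1.08758e-07
  p_4 = C(17,3)·0.83^3·0.17^14 = 680·0.571787·1.68378e-11 = 6.54679e-09
Multiply by the mixture weights:
  π_1·p_1 = 0.32 × 0.232245 = 0.0743183
  π_2·p_2 = 0.32 × 0.112326 = 0.0359444
  π_3·p_3 = 0.13 × 1.08758e-07 = 1.41385e-08
  π_4·p_4 = 0.23 × 6.54679e-09 = 1.50576e-09
Denominator: 0.0743183 + 0.0359444 + 1.41385e-08 + 1.50576e-09 = 0.110263
Responsibility of Supplier 1: 0.0743183 / 0.110263 ≈ 0.6740

0.6740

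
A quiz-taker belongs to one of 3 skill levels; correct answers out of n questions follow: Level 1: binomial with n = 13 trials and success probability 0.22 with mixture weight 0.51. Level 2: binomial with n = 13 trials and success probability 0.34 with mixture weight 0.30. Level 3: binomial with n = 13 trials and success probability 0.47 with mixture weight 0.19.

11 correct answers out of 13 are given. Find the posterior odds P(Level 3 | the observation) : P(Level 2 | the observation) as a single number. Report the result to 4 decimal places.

Posterior odds = (w_i f_i(x)) / (w_j f_j(x)); the normalising sum cancels.
Binomial probabilities:
  f_1 = C(13,11)·0.22^11·0.78^2 = 78·5.84318e-08·0.6084 = 2.77289e-06
  f_2 = C(13,11)·0.34^11·0.66^2 = 78·7.01888e-06·0.4356 = 0.000238479
  f_3 = C(13,11)·0.47^11·0.53^2 = 78·0.000247216·0.2809 = 0.00541655
Odds = (0.19/0.30) × (0.00541655/0.000238479) = 0.633333 × 22.7129 ≈ 14.3848

14.3848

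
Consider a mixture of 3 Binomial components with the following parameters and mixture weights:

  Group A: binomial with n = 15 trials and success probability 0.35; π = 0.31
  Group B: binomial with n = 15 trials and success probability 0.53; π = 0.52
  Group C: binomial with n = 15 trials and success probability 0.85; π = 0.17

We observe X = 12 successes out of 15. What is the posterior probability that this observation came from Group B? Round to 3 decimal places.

By Bayes' theorem, P(k | x) = π_k f_k(x) / Σ_j π_j f_j(x).
Binomial probabilities:
  f_A = 0.000422248
  f_B = 0.0232068
  f_C = 0.21843
Weight by the priors:
  π_A·f_A = 0.31 × 0.000422248 = 0.000130897
  π_B·f_B = 0.52 × 0.0232068 = 0.0120675
  π_C·f_C = 0.17 × 0.21843 = 0.0371331
Sum: 0.000130897 + 0.0120675 + 0.0371331 = 0.0493315
P(Group B | 12 successes out of 15) ≈ 0.245

0.245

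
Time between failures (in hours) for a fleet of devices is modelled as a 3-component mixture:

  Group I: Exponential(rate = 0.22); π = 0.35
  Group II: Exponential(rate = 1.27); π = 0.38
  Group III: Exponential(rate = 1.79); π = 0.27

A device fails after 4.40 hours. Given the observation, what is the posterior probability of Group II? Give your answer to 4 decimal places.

P(component k | x) = w_k·f_k(x) / marginal(x), where marginal(x) = Σ_j w_j·f_j(x).
Component likelihoods at x = 4.40 hours:
  p_I = 0.22·e^(−0.22·4.40) = 0.22·e^(−0.9680) = 0.0835652
  p_II = 1.27·e^(−1.27·4.40) = 1.27·e^(−5.5880) = 0.00475298
  p_III = 1.79·e^(−1.79·4.40) = 1.79·e^(−7.8760) = 0.000679751
Multiply by the mixture weights:
  w_I·p_I = 0.35 × 0.0835652 = 0.0292478
  w_II·p_II = 0.38 × 0.00475298 = 0.00180613
  w_III·p_III = 0.27 × 0.000679751 = 0.000183533
Marginal: 0.0292478 + 0.00180613 + 0.000183533 = 0.0312375
P(Group II | 4.40 hours) = 0.00180613 / 0.0312375 ≈ 0.0578

0.0578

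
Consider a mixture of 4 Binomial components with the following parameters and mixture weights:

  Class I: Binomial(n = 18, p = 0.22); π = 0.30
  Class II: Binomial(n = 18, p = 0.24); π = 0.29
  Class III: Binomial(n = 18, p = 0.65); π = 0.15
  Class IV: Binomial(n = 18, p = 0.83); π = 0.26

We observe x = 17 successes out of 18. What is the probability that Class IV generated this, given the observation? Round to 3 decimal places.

P(component k | x) = π_k·f_k(x) / marginal(x), where marginal(x) = Σ_j π_j·f_j(x).
Evaluate each component's likelihood at the observed value:
  f_I = 9.30149e-11
  f_II = 3.97811e-10
  f_III = 0.00415784
  f_IV = 0.128839
Weight by the priors:
  π_I·f_I = 0.30 × 9.30149e-11 = 2.79045e-11
  π_II·f_II = 0.29 × 3.97811e-10 = 1.15365e-10
  π_III·f_III = 0.15 × 0.00415784 = 0.000623676
  π_IV·f_IV = 0.26 × 0.128839 = 0.0334983
Marginal: 2.79045e-11 + 1.15365e-10 + 0.000623676 + 0.0334983 = 0.0341219
Responsibility of Class IV: 0.0334983 / 0.0341219 ≈ 0.982

0.982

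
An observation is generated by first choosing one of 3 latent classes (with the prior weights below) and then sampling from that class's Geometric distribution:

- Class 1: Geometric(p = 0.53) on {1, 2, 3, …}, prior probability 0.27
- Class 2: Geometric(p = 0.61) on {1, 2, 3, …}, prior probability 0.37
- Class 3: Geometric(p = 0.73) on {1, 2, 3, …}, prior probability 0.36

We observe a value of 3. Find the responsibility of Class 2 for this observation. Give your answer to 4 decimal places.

0.4034

The responsibility of component k is π_k f_k(x) divided by Σ_j π_j f_j(x).
Geometric probabilities:
  L_1 = 0.53·(1−0.53)^2 = 0.53·0.2209 = 0.117077
  L_2 = 0.61·(1−0.61)^2 = 0.61·0.1521 = 0.092781
  L_3 = 0.73·(1−0.73)^2 = 0.73·0.0729 = 0.053217
Weight by the priors:
  π_1·L_1 = 0.27 × 0.117077 = 0.0316108
  π_2·L_2 = 0.37 × 0.092781 = 0.034329
  π_3·L_3 = 0.36 × 0.053217 = 0.0191581
Marginal: 0.0316108 + 0.034329 + 0.0191581 = 0.0850979
Responsibility of Class 2: 0.034329 / 0.0850979 ≈ 0.4034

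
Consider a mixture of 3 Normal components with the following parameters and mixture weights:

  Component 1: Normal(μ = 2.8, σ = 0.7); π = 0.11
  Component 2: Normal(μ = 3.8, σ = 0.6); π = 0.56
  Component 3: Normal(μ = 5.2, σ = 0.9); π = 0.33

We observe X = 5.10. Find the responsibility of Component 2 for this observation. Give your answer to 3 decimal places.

Posterior ∝ prior × likelihood, so P(k | x) ∝ P(Z=k) f_k(x); normalise over all components.
Component likelihoods at x = 5.10:
  p_1 = (1/(0.7·√(2π)))·exp(−(5.10−2.8)²/(2·0.7²)) = 0.569918·exp(-5.39796) = 0.00257934
  p_2 = (1/(0.6·√(2π)))·exp(−(5.10−3.8)²/(2·0.6²)) = 0.664904·exp(-2.34722) = 0.0635877
  p_3 = (1/(0.9·√(2π)))·exp(−(5.10−5.2)²/(2·0.9²)) = 0.443269·exp(-0.00617) = 0.440541
Prior × likelihood for each component:
  P(Z=1)·p_1 = 0.11 × 0.00257934 = 0.000283727
  P(Z=2)·p_2 = 0.56 × 0.0635877 = 0.0356091
  P(Z=3)·p_3 = 0.33 × 0.440541 = 0.145379
Normaliser: 0.000283727 + 0.0356091 + 0.145379 = 0.181272
P(Component 2 | the observation) = 0.0356091 / 0.181272 ≈ 0.196

0.196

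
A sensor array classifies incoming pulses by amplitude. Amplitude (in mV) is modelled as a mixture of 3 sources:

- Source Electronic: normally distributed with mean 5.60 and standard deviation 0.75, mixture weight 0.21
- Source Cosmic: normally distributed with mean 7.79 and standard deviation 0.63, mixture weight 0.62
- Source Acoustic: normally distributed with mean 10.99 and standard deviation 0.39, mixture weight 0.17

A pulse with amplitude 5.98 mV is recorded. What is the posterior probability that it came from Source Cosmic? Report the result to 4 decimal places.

Posterior ∝ prior × likelihood, so P(k | x) ∝ π_k f_k(x); normalise over all components.
Evaluate each component's likelihood at the observed value:
  f_Electronic = (1/(0.75·√(2π)))·exp(−(5.98−5.60)²/(2·0.75²)) = 0.531923·exp(-0.12836) = 0.467848
  f_Cosmic = (1/(0.63·√(2π)))·exp(−(5.98−7.79)²/(2·0.63²)) = 0.633242·exp(-4.12711) = 0.0102138
  f_Acoustic = (1/(0.39·√(2π)))·exp(−(5.98−10.99)²/(2·0.39²)) = 1.022929·exp(-82.51183) = 1.49765e-36
Weight by the priors:
  π_Electronic·f_Electronic = 0.21 × 0.467848 = 0.0982481
  π_Cosmic·f_Cosmic = 0.62 × 0.0102138 = 0.00633257
  π_Acoustic·f_Acoustic = 0.17 × 1.49765e-36 = 2.54601e-37
Evidence: 0.0982481 + 0.00633257 + 2.54601e-37 = 0.104581
P(Source Cosmic | 5.98 mV) ≈ 0.0606

0.0606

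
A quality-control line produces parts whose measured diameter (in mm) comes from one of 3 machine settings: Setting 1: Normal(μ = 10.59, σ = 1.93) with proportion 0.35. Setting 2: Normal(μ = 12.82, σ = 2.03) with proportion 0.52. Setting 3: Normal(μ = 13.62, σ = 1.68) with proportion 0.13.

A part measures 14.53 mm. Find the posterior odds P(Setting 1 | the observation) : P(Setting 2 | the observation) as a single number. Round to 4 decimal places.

0.1256

Since P(k|x) ∝ P(Z=k) f_k(x), the posterior odds are P(Z=i) f_i(x) / (P(Z=j) f_j(x)).
Normal densities:
  p_1 = (1/(1.93·√(2π)))·exp(−(14.53−10.59)²/(2·1.93²)) = 0.206706·exp(-2.08376) = 0.0257269
  p_2 = (1/(2.03·√(2π)))·exp(−(14.53−12.82)²/(2·2.03²)) = 0.196523·exp(-0.35479) = 0.137826
  p_3 = (1/(1.68·√(2π)))·exp(−(14.53−13.62)²/(2·1.68²)) = 0.237466·exp(-0.14670) = 0.205064
Posterior odds = (P(Z=1)·p_1) / (P(Z=2)·p_2) = (0.35·0.0257269) / (0.52·0.137826) = 0.00900441 / 0.0716695 ≈ 0.1256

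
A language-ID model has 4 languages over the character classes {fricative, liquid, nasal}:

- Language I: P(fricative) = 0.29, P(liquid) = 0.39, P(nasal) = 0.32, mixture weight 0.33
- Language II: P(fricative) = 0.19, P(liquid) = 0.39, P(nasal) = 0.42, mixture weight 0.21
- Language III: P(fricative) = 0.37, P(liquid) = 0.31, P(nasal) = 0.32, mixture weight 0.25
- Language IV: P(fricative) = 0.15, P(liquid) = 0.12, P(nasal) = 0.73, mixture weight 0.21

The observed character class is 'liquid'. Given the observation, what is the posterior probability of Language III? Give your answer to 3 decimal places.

0.247

Apply Bayes' rule: the posterior for each component is proportional to its prior times its likelihood at x.
Evaluate each component's likelihood at the observed value:
  L_I = 0.39
  L_II = 0.39
  L_III = 0.31
  L_IV = 0.12
Multiply by the mixture weights:
  π_I·L_I = 0.33 × 0.39 = 0.1287
  π_II·L_II = 0.21 × 0.39 = 0.0819
  π_III·L_III = 0.25 × 0.31 = 0.0775
  π_IV·L_IV = 0.21 × 0.12 = 0.0252
Sum: 0.1287 + 0.0819 + 0.0775 + 0.0252 = 0.3133
P(Language III | x) ≈ 0.247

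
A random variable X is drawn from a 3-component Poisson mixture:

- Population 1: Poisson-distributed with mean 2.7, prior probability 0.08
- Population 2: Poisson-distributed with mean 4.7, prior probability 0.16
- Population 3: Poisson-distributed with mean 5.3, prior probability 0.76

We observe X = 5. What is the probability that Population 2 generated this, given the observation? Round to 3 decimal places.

0.167

P(component k | x) = π_k·f_k(x) / marginal(x), where marginal(x) = Σ_j π_j·f_j(x).
Evaluate each component's likelihood at the observed value:
  p_1 = 0.0803605
  p_2 = 0.17383
  p_3 = 0.173955
Unnormalised posteriors:
  π_1·p_1 = 0.08 × 0.0803605 = 0.00642884
  π_2·p_2 = 0.16 × 0.17383 = 0.0278128
  π_3·p_3 = 0.76 × 0.173955 = 0.132206
Evidence: 0.00642884 + 0.0278128 + 0.132206 = 0.166448
P(Population 2 | the observation) ≈ 0.167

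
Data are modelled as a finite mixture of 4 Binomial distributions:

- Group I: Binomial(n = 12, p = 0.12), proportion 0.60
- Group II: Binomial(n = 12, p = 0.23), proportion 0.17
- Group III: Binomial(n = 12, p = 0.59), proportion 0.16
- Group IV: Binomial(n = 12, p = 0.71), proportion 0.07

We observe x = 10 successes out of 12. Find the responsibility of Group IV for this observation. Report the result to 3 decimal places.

0.582

The responsibility of component k is π_k f_k(x) divided by Σ_j π_j f_j(x).
Binomial probabilities:
  L_I = 3.16462e-08
  L_II = 1.62108e-05
  L_III = 0.0567064
  L_IV = 0.180686
Prior × likelihood for each component:
  π_I·L_I = 0.60 × 3.16462e-08 = 1.89877e-08
  π_II·L_II = 0.17 × 1.62108e-05 = 2.75583e-06
  π_III·L_III = 0.16 × 0.0567064 = 0.00907302
  π_IV·L_IV = 0.07 × 0.180686 = 0.012648
Sum: 1.89877e-08 + 2.75583e-06 + 0.00907302 + 0.012648 = 0.0217238
P(Group IV | data) = 0.012648 / 0.0217238 ≈ 0.582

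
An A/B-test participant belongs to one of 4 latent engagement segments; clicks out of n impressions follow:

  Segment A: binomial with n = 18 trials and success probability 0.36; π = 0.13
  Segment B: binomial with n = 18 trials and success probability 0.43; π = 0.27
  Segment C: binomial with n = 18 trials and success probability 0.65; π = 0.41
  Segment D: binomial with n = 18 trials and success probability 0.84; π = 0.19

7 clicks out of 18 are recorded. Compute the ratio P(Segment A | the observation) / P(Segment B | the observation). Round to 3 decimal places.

0.496

Posterior odds = (P(Z=i) f_i(x)) / (P(Z=j) f_j(x)); the normalising sum cancels.
Binomial probabilities:
  f_A = C(18,7)·0.36^7·0.64^11 = 31824·0.000783642·0.0073787 = 0.184014
  f_B = C(18,7)·0.43^7·0.57^11 = 31824·0.00271819·0.00206359 = 0.178508
  f_C = C(18,7)·0.65^7·0.35^11 = 31824·0.0490223·9.65492e-06 = 0.0150625
  f_D = C(18,7)·0.84^7·0.16^11 = 31824·0.29509·1.75922e-09 = 1.65207e-05
0.0239219 / 0.0481971 ≈ 0.496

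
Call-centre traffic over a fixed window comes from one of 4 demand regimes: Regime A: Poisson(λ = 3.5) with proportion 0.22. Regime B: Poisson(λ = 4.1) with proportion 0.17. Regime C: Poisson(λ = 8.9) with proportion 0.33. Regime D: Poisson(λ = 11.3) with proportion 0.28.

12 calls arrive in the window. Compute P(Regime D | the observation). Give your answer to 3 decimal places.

0.573

Apply Bayes' rule: the posterior for each component is proportional to its prior times its likelihood at x.
Poisson probabilities:
  f_A = 0.000213034
  f_B = 0.00078066
  f_C = 0.070327
  f_D = 0.111964
Multiply by the mixture weights:
  P(Z=A)·f_A = 0.22 × 0.000213034 = 4.68675e-05
  P(Z=B)·f_B = 0.17 × 0.00078066 = 0.000132712
  P(Z=C)·f_C = 0.33 × 0.070327 = 0.0232079
  P(Z=D)·f_D = 0.28 × 0.111964 = 0.0313498
Normaliser: 4.68675e-05 + 0.000132712 + 0.0232079 + 0.0313498 = 0.0547373
P(Regime D | x) = 0.0313498 / 0.0547373 ≈ 0.573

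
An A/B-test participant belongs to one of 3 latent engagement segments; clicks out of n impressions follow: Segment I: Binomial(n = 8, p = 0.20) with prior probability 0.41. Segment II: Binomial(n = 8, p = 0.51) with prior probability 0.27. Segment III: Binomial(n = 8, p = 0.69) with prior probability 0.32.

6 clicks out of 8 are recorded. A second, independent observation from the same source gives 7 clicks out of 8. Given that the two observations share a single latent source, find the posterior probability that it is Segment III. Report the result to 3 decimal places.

By Bayes' theorem, P(k | x) = P(Z=k) f_k(x) / Σ_j P(Z=j) f_j(x).
Since both observations come from the same component, the likelihood for component k is f_k(x₁)·f_k(x₂).
  p_I = [C(8,6)·0.20^6·0.80^2 = 28·6.4e-05·0.64 = 0.00114688] × [8.192e-05] = 9.39524e-08
  p_II = [C(8,6)·0.51^6·0.49^2 = 28·0.0175963·0.2401 = 0.118296] × [0.0351785] = 0.00416149
  p_III = [C(8,6)·0.69^6·0.31^2 = 28·0.107918·0.0961 = 0.290386] × [0.18467] = 0.0536255
Unnormalised posteriors:
  P(Z=I)·p_I = 0.41 × 9.39524e-08 = 3.85205e-08
  P(Z=II)·p_II = 0.27 × 0.00416149 = 0.0011236
  P(Z=III)·p_III = 0.32 × 0.0536255 = 0.0171602
Normaliser: 3.85205e-08 + 0.0011236 + 0.0171602 = 0.0182838
P(Segment III | x₁, x₂) ≈ 0.939

0.939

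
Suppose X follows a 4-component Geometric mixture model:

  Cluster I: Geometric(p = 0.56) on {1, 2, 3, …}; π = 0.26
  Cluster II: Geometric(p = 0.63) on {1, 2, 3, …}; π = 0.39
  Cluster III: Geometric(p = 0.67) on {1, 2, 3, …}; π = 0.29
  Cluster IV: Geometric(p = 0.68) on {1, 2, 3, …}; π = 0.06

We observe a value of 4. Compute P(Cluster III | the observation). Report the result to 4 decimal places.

Posterior ∝ prior × likelihood, so P(k | x) ∝ P(Z=k) f_k(x); normalise over all components.
Evaluate each component's likelihood at the observed value:
  f_I = 0.047703
  f_II = 0.0319114
  f_III = 0.0240778
  f_IV = 0.0222822
Multiply by the mixture weights:
  P(Z=I)·f_I = 0.26 × 0.047703 = 0.0124028
  P(Z=II)·f_II = 0.39 × 0.0319114 = 0.0124454
  P(Z=III)·f_III = 0.29 × 0.0240778 = 0.00698256
  P(Z=IV)·f_IV = 0.06 × 0.0222822 = 0.00133693
Evidence: 0.0124028 + 0.0124454 + 0.00698256 + 0.00133693 = 0.0331677
P(Cluster III | the observation) ≈ 0.2105

0.2105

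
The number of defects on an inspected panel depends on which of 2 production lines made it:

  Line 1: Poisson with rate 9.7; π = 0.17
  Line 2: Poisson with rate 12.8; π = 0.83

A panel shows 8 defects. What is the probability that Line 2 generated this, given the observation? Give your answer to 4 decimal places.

Posterior ∝ prior × likelihood, so P(k | x) ∝ π_k f_k(x); normalise over all components.
Poisson probabilities:
  p_1 = 0.119123
  p_2 = 0.0493389
Unnormalised posteriors:
  π_1·p_1 = 0.17 × 0.119123 = 0.020251
  π_2·p_2 = 0.83 × 0.0493389 = 0.0409513
Marginal: 0.020251 + 0.0409513 = 0.0612023
P(Line 2 | x) ≈ 0.6691

0.6691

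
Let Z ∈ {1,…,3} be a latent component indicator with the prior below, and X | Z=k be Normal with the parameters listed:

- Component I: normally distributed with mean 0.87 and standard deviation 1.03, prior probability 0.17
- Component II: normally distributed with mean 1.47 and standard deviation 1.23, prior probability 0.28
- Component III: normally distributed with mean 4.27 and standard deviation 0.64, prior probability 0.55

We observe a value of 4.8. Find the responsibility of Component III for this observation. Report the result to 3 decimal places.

0.990

Posterior ∝ prior × likelihood, so P(k | x) ∝ π_k f_k(x); normalise over all components.
Normal densities:
  p_I = 0.000267164
  p_II = 0.00830635
  p_III = 0.442397
Weight by the priors:
  π_I·p_I = 0.17 × 0.000267164 = 4.54179e-05
  π_II·p_II = 0.28 × 0.00830635 = 0.00232578
  π_III·p_III = 0.55 × 0.442397 = 0.243319
Evidence: 4.54179e-05 + 0.00232578 + 0.243319 = 0.24569
P(Component III | data) ≈ 0.990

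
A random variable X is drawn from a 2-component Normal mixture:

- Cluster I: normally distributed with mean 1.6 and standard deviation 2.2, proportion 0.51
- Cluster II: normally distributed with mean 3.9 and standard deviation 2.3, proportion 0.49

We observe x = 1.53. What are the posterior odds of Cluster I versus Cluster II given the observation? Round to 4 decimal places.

Only the two components matter; the odds are (π_i f_i(x)) / (π_j f_j(x)).
Evaluate each component's likelihood at the observed value:
  f_I = (1/(2.2·√(2π)))·exp(−(1.53−1.6)²/(2·2.2²)) = 0.181337·exp(-0.00051) = 0.181246
  f_II = (1/(2.3·√(2π)))·exp(−(1.53−3.9)²/(2·2.3²)) = 0.173453·exp(-0.53090) = 0.102004
0.0924353 / 0.0499818 ≈ 1.8494

1.8494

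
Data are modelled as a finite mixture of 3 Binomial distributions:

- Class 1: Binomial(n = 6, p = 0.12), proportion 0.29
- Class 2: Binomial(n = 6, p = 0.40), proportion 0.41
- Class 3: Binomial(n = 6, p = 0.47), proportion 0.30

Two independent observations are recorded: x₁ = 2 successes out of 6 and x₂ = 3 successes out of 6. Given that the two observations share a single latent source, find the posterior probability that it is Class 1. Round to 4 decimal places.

0.0146

The responsibility of component k is w_k f_k(x) divided by Σ_j w_j f_j(x).
Since both observations come from the same component, the likelihood for component k is f_k(x₁)·f_k(x₂).
  f_1 = [C(6,2)·0.12^2·0.88^4 = 15·0.0144·0.599695 = 0.129534] × [0.0235517] = 0.00305075
  f_2 = [C(6,2)·0.40^2·0.60^4 = 15·0.16·0.1296 = 0.31104] × [0.27648] = 0.0859963
  f_3 = [C(6,2)·0.47^2·0.53^4 = 15·0.2209·0.0789048 = 0.261451] × [0.309137] = 0.0808242
Prior × likelihood for each component:
  w_1·f_1 = 0.29 × 0.00305075 = 0.000884717
  w_2·f_2 = 0.41 × 0.0859963 = 0.0352585
  w_3·f_3 = 0.30 × 0.0808242 = 0.0242473
Normaliser: 0.000884717 + 0.0352585 + 0.0242473 = 0.0603905
Responsibility of Class 1: 0.000884717 / 0.0603905 ≈ 0.0146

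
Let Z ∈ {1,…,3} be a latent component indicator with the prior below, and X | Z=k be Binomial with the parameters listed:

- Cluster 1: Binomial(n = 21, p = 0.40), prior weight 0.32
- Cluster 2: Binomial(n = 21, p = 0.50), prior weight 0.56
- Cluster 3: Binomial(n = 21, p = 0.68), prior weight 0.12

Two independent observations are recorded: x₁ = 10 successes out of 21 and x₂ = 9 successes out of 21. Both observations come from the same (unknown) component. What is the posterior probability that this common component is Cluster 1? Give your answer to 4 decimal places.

0.3524

Apply Bayes' rule: the posterior for each component is proportional to its prior times its likelihood at x.
Since both observations come from the same component, the likelihood for component k is f_k(x₁)·f_k(x₂).
  p_1 = [C(21,10)·0.40^10·0.60^11 = 352716·0.000104858·0.00362797 = 0.13418] × [0.167725] = 0.0225054
  p_2 = [C(21,10)·0.50^10·0.50^11 = 352716·0.000976562·0.000488281 = 0.168188] × [0.140157] = 0.0235727
  p_3 = [C(21,10)·0.68^10·0.32^11 = 352716·0.0211392·3.60288e-06 = 0.0268636] × [0.0105347] = 0.000283001
Weight by the priors:
  P(Z=1)·p_1 = 0.32 × 0.0225054 = 0.00720174
  P(Z=2)·p_2 = 0.56 × 0.0235727 = 0.0132007
  P(Z=3)·p_3 = 0.12 × 0.000283001 = 3.39601e-05
Marginal: 0.00720174 + 0.0132007 + 3.39601e-05 = 0.0204364
Responsibility of Cluster 1: 0.00720174 / 0.0204364 ≈ 0.3524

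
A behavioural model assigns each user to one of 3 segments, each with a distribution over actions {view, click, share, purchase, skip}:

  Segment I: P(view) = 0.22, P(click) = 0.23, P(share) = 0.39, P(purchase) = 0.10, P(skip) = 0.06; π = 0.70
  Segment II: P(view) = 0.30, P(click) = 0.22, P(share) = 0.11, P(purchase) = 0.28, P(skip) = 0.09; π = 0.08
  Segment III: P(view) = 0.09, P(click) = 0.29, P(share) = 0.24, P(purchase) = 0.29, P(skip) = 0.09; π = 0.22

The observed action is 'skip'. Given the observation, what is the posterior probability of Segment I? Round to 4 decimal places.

0.6087

Apply Bayes' rule: the posterior for each component is proportional to its prior times its likelihood at x.
Component likelihoods at x = 'skip':
  L_I = 0.06
  L_II = 0.09
  L_III = 0.09
Unnormalised posteriors:
  π_I·L_I = 0.70 × 0.06 = 0.042
  π_II·L_II = 0.08 × 0.09 = 0.0072
  π_III·L_III = 0.22 × 0.09 = 0.0198
Denominator: 0.042 + 0.0072 + 0.0198 = 0.069
So the posterior for Segment I is 0.042 / 0.069 ≈ 0.6087.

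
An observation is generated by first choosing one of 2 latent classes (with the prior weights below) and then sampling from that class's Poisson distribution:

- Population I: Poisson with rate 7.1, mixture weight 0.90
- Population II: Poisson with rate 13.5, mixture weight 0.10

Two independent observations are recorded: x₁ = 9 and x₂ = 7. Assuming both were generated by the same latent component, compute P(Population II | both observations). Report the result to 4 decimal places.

0.0089

Posterior ∝ prior × likelihood, so P(k | x) ∝ P(Z=k) f_k(x); normalise over all components.
Since both observations come from the same component, the likelihood for component k is f_k(x₁)·f_k(x₂).
  L_I = [0.104249] × [0.148897] = 0.0155224
  L_II = [0.0562685] × [0.0222295] = 0.00125082
Prior × likelihood for each component:
  P(Z=I)·L_I = 0.90 × 0.0155224 = 0.0139701
  P(Z=II)·L_II = 0.10 × 0.00125082 = 0.000125082
Evidence: 0.0139701 + 0.000125082 = 0.0140952
So the posterior for Population II is 0.000125082 / 0.0140952 ≈ 0.0089.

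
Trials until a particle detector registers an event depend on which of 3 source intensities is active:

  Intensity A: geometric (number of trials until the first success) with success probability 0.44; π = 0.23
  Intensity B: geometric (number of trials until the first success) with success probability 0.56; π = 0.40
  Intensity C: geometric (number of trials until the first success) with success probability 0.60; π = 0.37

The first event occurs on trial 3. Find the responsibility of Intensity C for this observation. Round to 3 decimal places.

0.321

The responsibility of component k is π_k f_k(x) divided by Σ_j π_j f_j(x).
Evaluate each component's likelihood at the observed value:
  L_A = 0.137984
  L_B = 0.108416
  L_C = 0.096
Multiply by the mixture weights:
  π_A·L_A = 0.23 × 0.137984 = 0.0317363
  π_B·L_B = 0.40 × 0.108416 = 0.0433664
  π_C·L_C = 0.37 × 0.096 = 0.03552
Denominator: 0.0317363 + 0.0433664 + 0.03552 = 0.110623
P(Intensity C | data) ≈ 0.321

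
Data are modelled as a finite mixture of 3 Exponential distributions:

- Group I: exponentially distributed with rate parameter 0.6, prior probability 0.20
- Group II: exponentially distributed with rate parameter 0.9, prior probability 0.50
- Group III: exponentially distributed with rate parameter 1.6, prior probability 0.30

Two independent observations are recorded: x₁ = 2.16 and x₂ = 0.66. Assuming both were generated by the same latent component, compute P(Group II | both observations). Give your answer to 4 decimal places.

By Bayes' theorem, P(k | x) = w_k f_k(x) / Σ_j w_j f_j(x).
Since both observations come from the same component, the likelihood for component k is f_k(x₁)·f_k(x₂).
  L_I = [0.6·e^(−0.6·2.16) = 0.6·e^(−1.2960) = 0.164174] × [0.403804] = 0.0662943
  L_II = [0.9·e^(−0.9·2.16) = 0.9·e^(−1.9440) = 0.128817] × [0.496903] = 0.0640097
  L_III = [1.6·e^(−1.6·2.16) = 1.6·e^(−3.4560) = 0.0504892] × [0.556551] = 0.0280998
Weight by the priors:
  w_I·L_I = 0.20 × 0.0662943 = 0.0132589
  w_II·L_II = 0.50 × 0.0640097 = 0.0320048
  w_III·L_III = 0.30 × 0.0280998 = 0.00842994
Marginal: 0.0132589 + 0.0320048 + 0.00842994 = 0.0536936
P(Group II | x) ≈ 0.5961

0.5961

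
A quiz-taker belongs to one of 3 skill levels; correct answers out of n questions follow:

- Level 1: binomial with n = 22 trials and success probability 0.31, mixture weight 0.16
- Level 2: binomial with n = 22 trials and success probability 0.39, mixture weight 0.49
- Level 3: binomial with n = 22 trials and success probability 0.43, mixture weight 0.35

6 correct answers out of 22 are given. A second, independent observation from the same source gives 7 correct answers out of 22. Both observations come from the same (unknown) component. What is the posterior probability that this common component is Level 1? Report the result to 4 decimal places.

0.3650

P(component k | x) = P(Z=k)·f_k(x) / marginal(x), where marginal(x) = Σ_j P(Z=j)·f_j(x).
Since both observations come from the same component, the likelihood for component k is f_k(x₁)·f_k(x₂).
  L_1 = [C(22,6)·0.31^6·0.69^16 = 74613·0.000887504·0.00263989 = 0.174812] × [0.179517] = 0.0313816
  L_2 = [C(22,6)·0.39^6·0.61^16 = 74613·0.00351874·0.000367517 = 0.0964894] × [0.141006] = 0.0136055
  L_3 = [C(22,6)·0.43^6·0.57^16 = 74613·0.00632136·0.000124165 = 0.0585629] × [0.100981] = 0.00591373
Multiply by the mixture weights:
  P(Z=1)·L_1 = 0.16 × 0.0313816 = 0.00502105
  P(Z=2)·L_2 = 0.49 × 0.0136055 = 0.00666671
  P(Z=3)·L_3 = 0.35 × 0.00591373 = 0.00206981
Sum: 0.00502105 + 0.00666671 + 0.00206981 = 0.0137576
P(Level 1 | x₁,x₂) ≈ 0.3650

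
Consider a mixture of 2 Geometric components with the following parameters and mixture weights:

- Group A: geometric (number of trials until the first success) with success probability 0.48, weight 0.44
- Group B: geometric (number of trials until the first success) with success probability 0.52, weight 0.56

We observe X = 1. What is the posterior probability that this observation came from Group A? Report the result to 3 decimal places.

0.420

The responsibility of component k is π_k f_k(x) divided by Σ_j π_j f_j(x).
Evaluate each component's likelihood at the observed value:
  f_A = 0.48
  f_B = 0.52
Unnormalised posteriors:
  π_A·f_A = 0.44 × 0.48 = 0.2112
  π_B·f_B = 0.56 × 0.52 = 0.2912
Marginal: 0.2112 + 0.2912 = 0.5024
P(Group A | the observation) ≈ 0.420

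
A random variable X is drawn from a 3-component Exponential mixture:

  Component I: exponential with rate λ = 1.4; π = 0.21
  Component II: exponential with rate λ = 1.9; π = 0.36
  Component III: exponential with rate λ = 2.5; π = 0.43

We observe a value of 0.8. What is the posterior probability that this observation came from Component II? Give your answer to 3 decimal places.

Apply Bayes' rule: the posterior for each component is proportional to its prior times its likelihood at x.
Component likelihoods at x = 0.8:
  p_I = 0.456792
  p_II = 0.415553
  p_III = 0.338338
Unnormalised posteriors:
  π_I·p_I = 0.21 × 0.456792 = 0.0959263
  π_II·p_II = 0.36 × 0.415553 = 0.149599
  π_III·p_III = 0.43 × 0.338338 = 0.145485
Evidence: 0.0959263 + 0.149599 + 0.145485 = 0.391011
Responsibility of Component II: 0.149599 / 0.391011 ≈ 0.383

0.383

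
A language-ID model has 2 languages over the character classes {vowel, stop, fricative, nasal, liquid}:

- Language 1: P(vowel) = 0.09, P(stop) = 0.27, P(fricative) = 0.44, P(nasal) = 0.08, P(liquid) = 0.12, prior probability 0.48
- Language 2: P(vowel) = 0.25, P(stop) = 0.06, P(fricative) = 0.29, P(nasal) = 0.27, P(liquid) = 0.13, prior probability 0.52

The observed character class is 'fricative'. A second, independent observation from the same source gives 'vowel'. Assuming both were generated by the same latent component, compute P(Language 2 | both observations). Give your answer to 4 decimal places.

P(component k | x) = π_k·f_k(x) / marginal(x), where marginal(x) = Σ_j π_j·f_j(x).
Since both observations come from the same component, the likelihood for component k is f_k(x₁)·f_k(x₂).
  f_1 = [P(fricative | comp) = 0.44] × [0.09] = 0.0396
  f_2 = [P(fricative | comp) = 0.29] × [0.25] = 0.0725
Prior × likelihood for each component:
  π_1·f_1 = 0.48 × 0.0396 = 0.019008
  π_2·f_2 = 0.52 × 0.0725 = 0.0377
Sum: 0.019008 + 0.0377 = 0.056708
So the posterior for Language 2 is 0.0377 / 0.056708 ≈ 0.6648.

0.6648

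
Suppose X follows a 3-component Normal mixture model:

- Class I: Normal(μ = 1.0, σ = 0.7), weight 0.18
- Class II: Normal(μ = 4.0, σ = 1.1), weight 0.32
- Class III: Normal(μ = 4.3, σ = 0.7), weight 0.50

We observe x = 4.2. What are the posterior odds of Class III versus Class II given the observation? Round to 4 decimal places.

Only the two components matter; the odds are (π_i f_i(x)) / (π_j f_j(x)).
Component likelihoods at x = 4.2:
  p_I = (1/(0.7·√(2π)))·exp(−(4.2−1.0)²/(2·0.7²)) = 0.569918·exp(-10.44898) = 1.6515e-05
  p_II = (1/(1.1·√(2π)))·exp(−(4.2−4.0)²/(2·1.1²)) = 0.362675·exp(-0.01653) = 0.356729
  p_III = (1/(0.7·√(2π)))·exp(−(4.2−4.3)²/(2·0.7²)) = 0.569918·exp(-0.01020) = 0.564132
0.282066 / 0.114153 ≈ 2.4709

2.4709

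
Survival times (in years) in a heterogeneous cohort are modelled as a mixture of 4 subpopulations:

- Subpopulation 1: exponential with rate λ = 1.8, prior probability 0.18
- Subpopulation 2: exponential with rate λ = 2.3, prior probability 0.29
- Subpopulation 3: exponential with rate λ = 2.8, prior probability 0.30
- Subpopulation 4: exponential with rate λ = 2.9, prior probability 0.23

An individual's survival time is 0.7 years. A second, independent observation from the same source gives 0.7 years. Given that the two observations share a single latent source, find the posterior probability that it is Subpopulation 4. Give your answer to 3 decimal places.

0.177

The responsibility of component k is P(Z=k) f_k(x) divided by Σ_j P(Z=j) f_j(x).
Since both observations come from the same component, the likelihood for component k is f_k(x₁)·f_k(x₂).
  f_1 = [1.8·e^(−1.8·0.7) = 1.8·e^(−1.2600) = 0.510577] × [0.510577] = 0.260689
  f_2 = [2.3·e^(−2.3·0.7) = 2.3·e^(−1.6100) = 0.459742] × [0.459742] = 0.211362
  f_3 = [2.8·e^(−2.8·0.7) = 2.8·e^(−1.9600) = 0.394404] × [0.394404] = 0.155554
  f_4 = [2.9·e^(−2.9·0.7) = 2.9·e^(−2.0300) = 0.380873] × [0.380873] = 0.145064
Unnormalised posteriors:
  P(Z=1)·f_1 = 0.18 × 0.260689 = 0.046924
  P(Z=2)·f_2 = 0.29 × 0.211362 = 0.0612951
  P(Z=3)·f_3 = 0.30 × 0.155554 = 0.0466663
  P(Z=4)·f_4 = 0.23 × 0.145064 = 0.0333648
Normaliser: 0.046924 + 0.0612951 + 0.0466663 + 0.0333648 = 0.18825
P(Subpopulation 4 | x) ≈ 0.177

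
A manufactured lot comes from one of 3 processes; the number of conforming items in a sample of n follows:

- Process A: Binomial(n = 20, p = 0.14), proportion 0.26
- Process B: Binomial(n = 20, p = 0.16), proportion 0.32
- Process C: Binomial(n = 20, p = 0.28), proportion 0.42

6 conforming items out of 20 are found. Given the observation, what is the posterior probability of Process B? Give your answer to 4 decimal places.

The responsibility of component k is P(Z=k) f_k(x) divided by Σ_j P(Z=j) f_j(x).
Evaluate each component's likelihood at the observed value:
  p_A = C(20,6)·0.14^6·0.86^14 = 38760·7.52954e-06·0.121054 = 0.0353289
  p_B = C(20,6)·0.16^6·0.84^14 = 38760·1.67772e-05·0.0870783 = 0.0566257
  p_C = C(20,6)·0.28^6·0.72^14 = 38760·0.00048189·0.0100613 = 0.187926
Prior × likelihood for each component:
  P(Z=A)·p_A = 0.26 × 0.0353289 = 0.00918552
  P(Z=B)·p_B = 0.32 × 0.0566257 = 0.0181202
  P(Z=C)·p_C = 0.42 × 0.187926 = 0.0789289
Sum: 0.00918552 + 0.0181202 + 0.0789289 = 0.106235
P(Process B | 6 conforming items out of 20) ≈ 0.1706

0.1706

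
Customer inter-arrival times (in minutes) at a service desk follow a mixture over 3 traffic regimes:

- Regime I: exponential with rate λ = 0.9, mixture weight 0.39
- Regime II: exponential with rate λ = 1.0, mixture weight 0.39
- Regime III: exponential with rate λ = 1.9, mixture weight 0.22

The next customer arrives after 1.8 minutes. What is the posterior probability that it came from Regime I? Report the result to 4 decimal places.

The responsibility of component k is P(Z=k) f_k(x) divided by Σ_j P(Z=j) f_j(x).
Exponential densities:
  L_I = 0.9·e^(−0.9·1.8) = 0.9·e^(−1.6200) = 0.178109
  L_II = 1.0·e^(−1.0·1.8) = 1.0·e^(−1.8000) = 0.165299
  L_III = 1.9·e^(−1.9·1.8) = 1.9·e^(−3.4200) = 0.0621536
Unnormalised posteriors:
  P(Z=I)·L_I = 0.39 × 0.178109 = 0.0694624
  P(Z=II)·L_II = 0.39 × 0.165299 = 0.0644666
  P(Z=III)·L_III = 0.22 × 0.0621536 = 0.0136738
Normaliser: 0.0694624 + 0.0644666 + 0.0136738 = 0.147603
So the posterior for Regime I is 0.0694624 / 0.147603 ≈ 0.4706.

0.4706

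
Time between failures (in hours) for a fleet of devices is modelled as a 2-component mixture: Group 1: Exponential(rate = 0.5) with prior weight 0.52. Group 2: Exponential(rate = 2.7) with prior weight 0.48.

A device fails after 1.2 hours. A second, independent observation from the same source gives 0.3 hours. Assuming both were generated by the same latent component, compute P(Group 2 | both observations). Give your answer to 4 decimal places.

By Bayes' theorem, P(k | x) = w_k f_k(x) / Σ_j w_j f_j(x).
Since both observations come from the same component, the likelihood for component k is f_k(x₁)·f_k(x₂).
  L_1 = [0.5·e^(−0.5·1.2) = 0.5·e^(−0.6000) = 0.274406] × [0.430354] = 0.118092
  L_2 = [2.7·e^(−2.7·1.2) = 2.7·e^(−3.2400) = 0.105743] × [1.20112] = 0.127009
Unnormalised posteriors:
  w_1·L_1 = 0.52 × 0.118092 = 0.0614077
  w_2·L_2 = 0.48 × 0.127009 = 0.0609644
Denominator: 0.0614077 + 0.0609644 = 0.122372
P(Group 2 | x) = 0.0609644 / 0.122372 ≈ 0.4982

0.4982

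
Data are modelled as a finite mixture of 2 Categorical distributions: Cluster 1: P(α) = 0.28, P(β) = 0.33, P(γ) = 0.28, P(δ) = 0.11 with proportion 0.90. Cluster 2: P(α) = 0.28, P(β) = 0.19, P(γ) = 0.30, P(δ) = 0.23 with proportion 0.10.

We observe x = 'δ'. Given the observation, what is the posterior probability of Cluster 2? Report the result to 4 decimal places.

0.1885

P(component k | x) = w_k·f_k(x) / marginal(x), where marginal(x) = Σ_j w_j·f_j(x).
Component likelihoods at x = 'δ':
  f_1 = P(δ | comp) = 0.11
  f_2 = P(δ | comp) = 0.23
Prior × likelihood for each component:
  w_1·f_1 = 0.90 × 0.11 = 0.099
  w_2·f_2 = 0.10 × 0.23 = 0.023
Sum: 0.099 + 0.023 = 0.122
P(Cluster 2 | 'δ') = 0.023 / 0.122 ≈ 0.1885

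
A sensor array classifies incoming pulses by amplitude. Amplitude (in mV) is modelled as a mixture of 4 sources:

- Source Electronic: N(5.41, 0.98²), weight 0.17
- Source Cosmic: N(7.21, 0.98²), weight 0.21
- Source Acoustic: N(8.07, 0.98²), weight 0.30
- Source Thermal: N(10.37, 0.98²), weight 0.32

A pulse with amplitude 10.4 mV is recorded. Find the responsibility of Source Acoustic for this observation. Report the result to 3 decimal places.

0.052

The responsibility of component k is P(Z=k) f_k(x) divided by Σ_j P(Z=j) f_j(x).
Evaluate each component's likelihood at the observed value:
  p_Electronic = (1/(0.98·√(2π)))·exp(−(10.4−5.41)²/(2·0.98²)) = 0.407084·exp(-12.96340) = 9.54444e-07
  p_Cosmic = (1/(0.98·√(2π)))·exp(−(10.4−7.21)²/(2·0.98²)) = 0.407084·exp(-5.29784) = 0.00203638
  p_Acoustic = (1/(0.98·√(2π)))·exp(−(10.4−8.07)²/(2·0.98²)) = 0.407084·exp(-2.82637) = 0.0241104
  p_Thermal = (1/(0.98·√(2π)))·exp(−(10.4−10.37)²/(2·0.98²)) = 0.407084·exp(-0.00047) = 0.406893
Unnormalised posteriors:
  P(Z=Electronic)·p_Electronic = 0.17 × 9.54444e-07 = 1.62256e-07
  P(Z=Cosmic)·p_Cosmic = 0.21 × 0.00203638 = 0.00042764
  P(Z=Acoustic)·p_Acoustic = 0.30 × 0.0241104 = 0.00723313
  P(Z=Thermal)·p_Thermal = 0.32 × 0.406893 = 0.130206
Denominator: 1.62256e-07 + 0.00042764 + 0.00723313 + 0.130206 = 0.137867
P(Source Acoustic | x) ≈ 0.052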